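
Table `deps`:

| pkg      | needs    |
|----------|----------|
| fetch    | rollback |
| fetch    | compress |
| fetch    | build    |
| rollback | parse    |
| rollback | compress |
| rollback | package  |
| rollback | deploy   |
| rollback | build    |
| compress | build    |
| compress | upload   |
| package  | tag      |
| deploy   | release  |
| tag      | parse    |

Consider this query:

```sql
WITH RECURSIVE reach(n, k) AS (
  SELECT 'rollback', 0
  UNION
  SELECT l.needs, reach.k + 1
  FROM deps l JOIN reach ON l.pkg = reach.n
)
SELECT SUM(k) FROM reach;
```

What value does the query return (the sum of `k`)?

Base: (rollback, k=0).
Iteration 1: edges from {rollback} -> (build, k=1), (compress, k=1), (deploy, k=1), (package, k=1), (parse, k=1).
Iteration 2: edges from {build,compress,deploy,package,parse} -> (build, k=2), (release, k=2), (tag, k=2), (upload, k=2).
Iteration 3: edges from {build,release,tag,upload} -> (parse, k=3).
Iteration 4: no outgoing edges from {parse}; recursion stops.
SUM(k) = 0 + 1 + 1 + 1 + 1 + 1 + 2 + 2 + 2 + 2 + 3 = 16.

16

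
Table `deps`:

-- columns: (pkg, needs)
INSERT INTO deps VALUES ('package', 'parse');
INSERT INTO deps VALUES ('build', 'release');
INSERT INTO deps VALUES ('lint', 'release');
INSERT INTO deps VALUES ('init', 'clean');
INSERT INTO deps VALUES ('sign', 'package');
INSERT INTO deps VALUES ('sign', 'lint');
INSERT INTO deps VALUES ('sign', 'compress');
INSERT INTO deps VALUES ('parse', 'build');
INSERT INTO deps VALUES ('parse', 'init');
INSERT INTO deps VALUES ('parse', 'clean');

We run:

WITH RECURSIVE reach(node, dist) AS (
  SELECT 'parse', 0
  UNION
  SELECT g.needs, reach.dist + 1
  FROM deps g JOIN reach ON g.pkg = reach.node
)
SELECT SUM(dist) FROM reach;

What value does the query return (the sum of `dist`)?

7

Base: (parse, dist=0).
Iteration 1: edges from {parse} -> (build, dist=1), (clean, dist=1), (init, dist=1).
Iteration 2: edges from {build,clean,init} -> (clean, dist=2), (release, dist=2).
Iteration 3: no outgoing edges from {clean,release}; recursion stops.
SUM(dist) = 0 + 1 + 1 + 1 + 2 + 2 = 7.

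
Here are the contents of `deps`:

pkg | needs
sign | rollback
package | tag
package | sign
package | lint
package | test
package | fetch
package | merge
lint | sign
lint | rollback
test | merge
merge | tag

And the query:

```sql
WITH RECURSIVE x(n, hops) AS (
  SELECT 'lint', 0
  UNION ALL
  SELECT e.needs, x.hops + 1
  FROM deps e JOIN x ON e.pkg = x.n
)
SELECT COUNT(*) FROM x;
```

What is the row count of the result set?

4

Base: (lint, hops=0).
Iteration 1: edges from {lint} -> (rollback, hops=1), (sign, hops=1).
Iteration 2: edges from {rollback,sign} -> (rollback, hops=2).
Iteration 3: no outgoing edges from {rollback}; recursion stops.
Total rows emitted: 4.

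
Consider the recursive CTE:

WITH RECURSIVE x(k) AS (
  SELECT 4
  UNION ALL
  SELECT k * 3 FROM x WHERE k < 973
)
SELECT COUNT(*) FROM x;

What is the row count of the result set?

Base: k=4.
Iteration 1: 4 < 973 holds -> k = 4 * 3 = 12.
Iteration 2: 12 < 973 holds -> k = 12 * 3 = 36.
Iteration 3: 36 < 973 holds -> k = 36 * 3 = 108.
Iteration 4: 108 < 973 holds -> k = 108 * 3 = 324.
Iteration 5: 324 < 973 holds -> k = 324 * 3 = 972.
Iteration 6: 972 < 973 holds -> k = 972 * 3 = 2916.
Iteration 7: 2916 < 973 fails; recursion stops.
Total rows emitted: 7.

7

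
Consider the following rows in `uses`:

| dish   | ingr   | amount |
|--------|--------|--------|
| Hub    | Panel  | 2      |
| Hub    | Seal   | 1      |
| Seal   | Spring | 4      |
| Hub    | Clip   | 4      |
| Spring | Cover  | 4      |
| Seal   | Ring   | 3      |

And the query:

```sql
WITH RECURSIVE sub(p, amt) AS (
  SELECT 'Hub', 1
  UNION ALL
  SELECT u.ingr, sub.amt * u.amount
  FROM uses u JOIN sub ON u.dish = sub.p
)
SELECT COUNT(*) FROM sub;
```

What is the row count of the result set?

Base: (Hub, amt=1).
Iteration 1: components of {Hub} -> Clip = 1*4 = 4, Panel = 1*2 = 2, Seal = 1*1 = 1.
Iteration 2: components of {Clip,Panel,Seal} -> Ring = 1*3 = 3, Spring = 1*4 = 4.
Iteration 3: components of {Ring,Spring} -> Cover = 4*4 = 16.
Iteration 4: no further components; recursion stops.
Total rows emitted: 7.

7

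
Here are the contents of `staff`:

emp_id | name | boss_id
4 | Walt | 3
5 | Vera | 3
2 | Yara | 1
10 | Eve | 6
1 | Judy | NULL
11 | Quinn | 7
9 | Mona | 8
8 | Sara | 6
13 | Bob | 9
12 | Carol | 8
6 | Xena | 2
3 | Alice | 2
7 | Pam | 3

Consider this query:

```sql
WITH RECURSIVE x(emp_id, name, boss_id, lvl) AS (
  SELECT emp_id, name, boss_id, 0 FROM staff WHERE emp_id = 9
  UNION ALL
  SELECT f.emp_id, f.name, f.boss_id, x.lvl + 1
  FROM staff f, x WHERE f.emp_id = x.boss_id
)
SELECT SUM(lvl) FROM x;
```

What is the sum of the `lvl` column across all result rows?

Base: emp_id=9 (Mona), boss_id=8, lvl 0.
Iteration 1: join on emp_id=8 -> Sara (id 8, boss_id=6, lvl 1).
Iteration 2: join on emp_id=6 -> Xena (id 6, boss_id=2, lvl 2).
Iteration 3: join on emp_id=2 -> Yara (id 2, boss_id=1, lvl 3).
Iteration 4: join on emp_id=1 -> Judy (id 1, boss_id=NULL, lvl 4).
Iteration 5: boss_id is NULL; no match; recursion stops.
SUM(lvl) = 0 + 1 + 2 + 3 + 4 = 10.

10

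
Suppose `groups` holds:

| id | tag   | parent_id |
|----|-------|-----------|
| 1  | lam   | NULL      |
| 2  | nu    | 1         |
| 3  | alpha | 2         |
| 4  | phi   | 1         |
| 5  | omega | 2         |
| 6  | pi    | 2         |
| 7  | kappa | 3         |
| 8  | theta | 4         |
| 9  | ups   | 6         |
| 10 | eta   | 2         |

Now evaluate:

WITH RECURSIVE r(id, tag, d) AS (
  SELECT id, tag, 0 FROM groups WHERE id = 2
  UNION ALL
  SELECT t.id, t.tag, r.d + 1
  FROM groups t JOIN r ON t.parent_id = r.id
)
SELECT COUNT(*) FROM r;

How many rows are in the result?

7

Base: id=2 (nu) at d 0.
Iteration 1: rows with parent_id in {2} -> alpha (id 3, d 1), omega (id 5, d 1), pi (id 6, d 1), eta (id 10, d 1).
Iteration 2: rows with parent_id in {3,5,6,10} -> kappa (id 7, d 2), ups (id 9, d 2).
Iteration 3: no rows with parent_id in {7,9}; recursion stops.
Total rows emitted: 7.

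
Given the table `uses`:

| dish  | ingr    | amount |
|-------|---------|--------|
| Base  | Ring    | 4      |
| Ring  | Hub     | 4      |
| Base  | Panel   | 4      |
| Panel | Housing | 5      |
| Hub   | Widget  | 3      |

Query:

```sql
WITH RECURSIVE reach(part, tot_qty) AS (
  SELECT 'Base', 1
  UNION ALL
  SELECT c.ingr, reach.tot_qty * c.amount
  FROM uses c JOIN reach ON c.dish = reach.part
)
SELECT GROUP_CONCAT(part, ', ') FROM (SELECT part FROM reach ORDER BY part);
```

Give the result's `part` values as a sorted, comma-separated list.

Base: (Base, tot_qty=1).
Iteration 1: components of {Base} -> Panel = 1*4 = 4, Ring = 1*4 = 4.
Iteration 2: components of {Panel,Ring} -> Housing = 4*5 = 20, Hub = 4*4 = 16.
Iteration 3: components of {Housing,Hub} -> Widget = 16*3 = 48.
Iteration 4: no further components; recursion stops.

Base, Housing, Hub, Panel, Ring, Widget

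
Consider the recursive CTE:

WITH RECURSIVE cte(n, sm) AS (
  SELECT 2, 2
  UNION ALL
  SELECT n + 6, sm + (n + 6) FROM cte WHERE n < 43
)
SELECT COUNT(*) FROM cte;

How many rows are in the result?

8

Base: n=2, sm=2.
Iteration 1: 2 < 43 holds -> n = 2 + 6 = 8, sm = 2 + 8 = 10.
Iteration 2: 8 < 43 holds -> n = 8 + 6 = 14, sm = 10 + 14 = 24.
Iteration 3: 14 < 43 holds -> n = 14 + 6 = 20, sm = 24 + 20 = 44.
Iteration 4: 20 < 43 holds -> n = 20 + 6 = 26, sm = 44 + 26 = 70.
Iteration 5: 26 < 43 holds -> n = 26 + 6 = 32, sm = 70 + 32 = 102.
Iteration 6: 32 < 43 holds -> n = 32 + 6 = 38, sm = 102 + 38 = 140.
Iteration 7: 38 < 43 holds -> n = 38 + 6 = 44, sm = 140 + 44 = 184.
Iteration 8: 44 < 43 fails; recursion stops.
Total rows emitted: 8.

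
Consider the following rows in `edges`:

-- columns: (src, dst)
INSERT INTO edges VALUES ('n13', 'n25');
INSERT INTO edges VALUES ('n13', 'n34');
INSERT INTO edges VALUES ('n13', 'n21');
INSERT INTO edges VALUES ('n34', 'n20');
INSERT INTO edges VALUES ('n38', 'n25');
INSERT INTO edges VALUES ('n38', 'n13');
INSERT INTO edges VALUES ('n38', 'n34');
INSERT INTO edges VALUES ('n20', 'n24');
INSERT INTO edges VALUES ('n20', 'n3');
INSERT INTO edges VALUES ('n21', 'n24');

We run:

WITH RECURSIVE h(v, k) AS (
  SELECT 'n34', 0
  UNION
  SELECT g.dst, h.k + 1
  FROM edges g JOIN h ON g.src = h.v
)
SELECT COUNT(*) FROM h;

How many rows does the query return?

4

Base: (n34, k=0).
Iteration 1: edges from {n34} -> (n20, k=1).
Iteration 2: edges from {n20} -> (n24, k=2), (n3, k=2).
Iteration 3: no outgoing edges from {n24,n3}; recursion stops.
Total rows emitted: 4.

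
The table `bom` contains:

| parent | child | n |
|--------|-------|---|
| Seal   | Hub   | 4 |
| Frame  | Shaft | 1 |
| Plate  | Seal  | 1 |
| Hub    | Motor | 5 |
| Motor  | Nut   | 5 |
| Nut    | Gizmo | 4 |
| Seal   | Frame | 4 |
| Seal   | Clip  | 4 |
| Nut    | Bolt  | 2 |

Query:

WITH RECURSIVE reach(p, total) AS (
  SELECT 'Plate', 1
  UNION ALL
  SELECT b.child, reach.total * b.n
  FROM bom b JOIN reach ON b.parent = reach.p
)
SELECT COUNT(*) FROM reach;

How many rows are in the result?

10

Base: (Plate, total=1).
Iteration 1: components of {Plate} -> Seal = 1*1 = 1.
Iteration 2: components of {Seal} -> Clip = 1*4 = 4, Frame = 1*4 = 4, Hub = 1*4 = 4.
Iteration 3: components of {Clip,Frame,Hub} -> Motor = 4*5 = 20, Shaft = 4*1 = 4.
Iteration 4: components of {Motor,Shaft} -> Nut = 20*5 = 100.
Iteration 5: components of {Nut} -> Bolt = 100*2 = 200, Gizmo = 100*4 = 400.
Iteration 6: no further components; recursion stops.
Total rows emitted: 10.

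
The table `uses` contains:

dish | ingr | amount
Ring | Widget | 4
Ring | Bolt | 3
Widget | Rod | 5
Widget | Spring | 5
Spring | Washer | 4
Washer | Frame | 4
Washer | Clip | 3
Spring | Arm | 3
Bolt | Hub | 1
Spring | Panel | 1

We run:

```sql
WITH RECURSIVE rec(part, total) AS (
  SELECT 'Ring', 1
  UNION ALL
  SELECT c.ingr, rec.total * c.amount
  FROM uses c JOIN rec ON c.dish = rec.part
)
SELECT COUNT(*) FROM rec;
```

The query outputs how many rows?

Base: (Ring, total=1).
Iteration 1: components of {Ring} -> Bolt = 1*3 = 3, Widget = 1*4 = 4.
Iteration 2: components of {Bolt,Widget} -> Hub = 3*1 = 3, Rod = 4*5 = 20, Spring = 4*5 = 20.
Iteration 3: components of {Hub,Rod,Spring} -> Arm = 20*3 = 60, Panel = 20*1 = 20, Washer = 20*4 = 80.
Iteration 4: components of {Arm,Panel,Washer} -> Clip = 80*3 = 240, Frame = 80*4 = 320.
Iteration 5: no further components; recursion stops.
Total rows emitted: 11.

11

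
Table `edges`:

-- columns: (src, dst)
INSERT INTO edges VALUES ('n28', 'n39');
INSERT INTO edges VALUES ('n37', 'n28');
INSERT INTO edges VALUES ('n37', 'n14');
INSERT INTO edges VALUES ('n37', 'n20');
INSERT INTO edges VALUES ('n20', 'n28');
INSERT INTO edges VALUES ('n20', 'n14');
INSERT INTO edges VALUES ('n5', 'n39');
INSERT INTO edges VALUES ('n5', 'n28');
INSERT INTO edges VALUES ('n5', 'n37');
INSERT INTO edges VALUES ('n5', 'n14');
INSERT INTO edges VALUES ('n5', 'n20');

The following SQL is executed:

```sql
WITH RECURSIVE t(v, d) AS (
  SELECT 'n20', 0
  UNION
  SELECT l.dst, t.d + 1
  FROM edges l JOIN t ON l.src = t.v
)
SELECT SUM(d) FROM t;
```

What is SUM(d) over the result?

Base: (n20, d=0).
Iteration 1: edges from {n20} -> (n14, d=1), (n28, d=1).
Iteration 2: edges from {n14,n28} -> (n39, d=2).
Iteration 3: no outgoing edges from {n39}; recursion stops.
SUM(d) = 0 + 1 + 1 + 2 = 4.

4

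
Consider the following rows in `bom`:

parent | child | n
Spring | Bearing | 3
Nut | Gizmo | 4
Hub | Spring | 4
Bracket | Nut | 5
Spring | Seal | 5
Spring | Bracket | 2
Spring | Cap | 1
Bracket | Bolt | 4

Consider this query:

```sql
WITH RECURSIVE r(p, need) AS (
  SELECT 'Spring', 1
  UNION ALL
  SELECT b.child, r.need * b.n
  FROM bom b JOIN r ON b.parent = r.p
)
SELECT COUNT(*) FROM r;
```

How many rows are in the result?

Base: (Spring, need=1).
Iteration 1: components of {Spring} -> Bearing = 1*3 = 3, Bracket = 1*2 = 2, Cap = 1*1 = 1, Seal = 1*5 = 5.
Iteration 2: components of {Bearing,Bracket,Cap,Seal} -> Bolt = 2*4 = 8, Nut = 2*5 = 10.
Iteration 3: components of {Bolt,Nut} -> Gizmo = 10*4 = 40.
Iteration 4: no further components; recursion stops.
Total rows emitted: 8.

8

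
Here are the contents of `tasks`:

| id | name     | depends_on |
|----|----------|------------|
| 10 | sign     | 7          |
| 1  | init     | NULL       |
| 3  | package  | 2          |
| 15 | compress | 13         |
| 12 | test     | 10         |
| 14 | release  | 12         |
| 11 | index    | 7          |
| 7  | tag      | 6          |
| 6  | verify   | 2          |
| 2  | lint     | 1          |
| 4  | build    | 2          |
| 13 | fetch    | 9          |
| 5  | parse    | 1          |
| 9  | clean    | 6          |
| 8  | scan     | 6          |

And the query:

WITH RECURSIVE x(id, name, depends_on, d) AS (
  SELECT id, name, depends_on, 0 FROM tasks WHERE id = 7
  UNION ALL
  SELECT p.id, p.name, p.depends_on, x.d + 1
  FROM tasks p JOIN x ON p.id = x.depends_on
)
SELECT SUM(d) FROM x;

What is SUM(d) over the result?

Base: id=7 (tag), depends_on=6, d 0.
Iteration 1: join on id=6 -> verify (id 6, depends_on=2, d 1).
Iteration 2: join on id=2 -> lint (id 2, depends_on=1, d 2).
Iteration 3: join on id=1 -> init (id 1, depends_on=NULL, d 3).
Iteration 4: depends_on is NULL; no match; recursion stops.
SUM(d) = 0 + 1 + 2 + 3 = 6.

6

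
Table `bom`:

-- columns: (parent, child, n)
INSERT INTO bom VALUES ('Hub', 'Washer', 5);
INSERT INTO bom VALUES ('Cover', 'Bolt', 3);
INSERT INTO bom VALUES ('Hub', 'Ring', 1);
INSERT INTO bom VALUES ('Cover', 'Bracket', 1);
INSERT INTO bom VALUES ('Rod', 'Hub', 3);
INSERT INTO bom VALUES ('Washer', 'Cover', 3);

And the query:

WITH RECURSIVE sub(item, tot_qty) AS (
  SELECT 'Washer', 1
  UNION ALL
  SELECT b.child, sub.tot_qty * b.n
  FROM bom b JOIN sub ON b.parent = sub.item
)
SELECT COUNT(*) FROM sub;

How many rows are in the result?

Base: (Washer, tot_qty=1).
Iteration 1: components of {Washer} -> Cover = 1*3 = 3.
Iteration 2: components of {Cover} -> Bolt = 3*3 = 9, Bracket = 3*1 = 3.
Iteration 3: no further components; recursion stops.
Total rows emitted: 4.

4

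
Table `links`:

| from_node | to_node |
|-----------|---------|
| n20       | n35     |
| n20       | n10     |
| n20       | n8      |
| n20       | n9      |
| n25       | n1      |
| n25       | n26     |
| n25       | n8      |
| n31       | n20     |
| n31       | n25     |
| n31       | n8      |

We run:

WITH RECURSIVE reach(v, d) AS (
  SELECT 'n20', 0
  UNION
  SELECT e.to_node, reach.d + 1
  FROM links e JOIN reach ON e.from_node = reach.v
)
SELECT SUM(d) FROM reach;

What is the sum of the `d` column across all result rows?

4

Base: (n20, d=0).
Iteration 1: edges from {n20} -> (n10, d=1), (n35, d=1), (n8, d=1), (n9, d=1).
Iteration 2: no outgoing edges from {n10,n35,n8,n9}; recursion stops.
SUM(d) = 0 + 1 + 1 + 1 + 1 = 4.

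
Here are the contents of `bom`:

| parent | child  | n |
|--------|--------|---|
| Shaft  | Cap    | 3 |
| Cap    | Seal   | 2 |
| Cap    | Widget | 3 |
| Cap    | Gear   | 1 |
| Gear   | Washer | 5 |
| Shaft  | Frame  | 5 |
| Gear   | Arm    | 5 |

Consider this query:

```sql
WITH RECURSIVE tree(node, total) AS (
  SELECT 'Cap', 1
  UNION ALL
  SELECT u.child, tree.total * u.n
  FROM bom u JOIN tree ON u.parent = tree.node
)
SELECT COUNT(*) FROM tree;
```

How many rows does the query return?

Base: (Cap, total=1).
Iteration 1: components of {Cap} -> Gear = 1*1 = 1, Seal = 1*2 = 2, Widget = 1*3 = 3.
Iteration 2: components of {Gear,Seal,Widget} -> Arm = 1*5 = 5, Washer = 1*5 = 5.
Iteration 3: no further components; recursion stops.
Total rows emitted: 6.

6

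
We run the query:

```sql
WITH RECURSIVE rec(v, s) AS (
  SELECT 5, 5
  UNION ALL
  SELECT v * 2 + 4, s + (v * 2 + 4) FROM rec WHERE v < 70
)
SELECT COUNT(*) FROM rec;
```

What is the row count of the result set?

Base: v=5, s=5.
Iteration 1: 5 < 70 holds -> v = 5 * 2 + 4 = 14, s = 5 + 14 = 19.
Iteration 2: 14 < 70 holds -> v = 14 * 2 + 4 = 32, s = 19 + 32 = 51.
Iteration 3: 32 < 70 holds -> v = 32 * 2 + 4 = 68, s = 51 + 68 = 119.
Iteration 4: 68 < 70 holds -> v = 68 * 2 + 4 = 140, s = 119 + 140 = 259.
Iteration 5: 140 < 70 fails; recursion stops.
Total rows emitted: 5.

5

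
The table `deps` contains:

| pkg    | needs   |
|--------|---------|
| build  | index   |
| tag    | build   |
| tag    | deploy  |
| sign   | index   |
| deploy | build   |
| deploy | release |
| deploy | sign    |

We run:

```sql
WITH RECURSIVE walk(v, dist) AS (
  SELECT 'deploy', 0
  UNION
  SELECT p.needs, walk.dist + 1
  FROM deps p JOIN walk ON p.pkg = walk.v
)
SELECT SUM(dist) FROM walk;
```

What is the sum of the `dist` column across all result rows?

5

Base: (deploy, dist=0).
Iteration 1: edges from {deploy} -> (build, dist=1), (release, dist=1), (sign, dist=1).
Iteration 2: edges from {build,release,sign} -> (index, dist=2). [UNION drops 1 duplicate row(s)]
Iteration 3: no outgoing edges from {index}; recursion stops.
SUM(dist) = 0 + 1 + 1 + 1 + 2 = 5.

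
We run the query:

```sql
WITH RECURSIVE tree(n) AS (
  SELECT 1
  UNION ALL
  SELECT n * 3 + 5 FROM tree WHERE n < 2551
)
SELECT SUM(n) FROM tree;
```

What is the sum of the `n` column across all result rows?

11460

Base: n=1.
Iteration 1: 1 < 2551 holds -> n = 1 * 3 + 5 = 8.
Iteration 2: 8 < 2551 holds -> n = 8 * 3 + 5 = 29.
Iteration 3: 29 < 2551 holds -> n = 29 * 3 + 5 = 92.
Iteration 4: 92 < 2551 holds -> n = 92 * 3 + 5 = 281.
Iteration 5: 281 < 2551 holds -> n = 281 * 3 + 5 = 848.
Iteration 6: 848 < 2551 holds -> n = 848 * 3 + 5 = 2549.
Iteration 7: 2549 < 2551 holds -> n = 2549 * 3 + 5 = 7652.
Iteration 8: 7652 < 2551 fails; recursion stops.
SUM(n) = 1 + 8 + 29 + 92 + 281 + 848 + 2549 + 7652 = 11460.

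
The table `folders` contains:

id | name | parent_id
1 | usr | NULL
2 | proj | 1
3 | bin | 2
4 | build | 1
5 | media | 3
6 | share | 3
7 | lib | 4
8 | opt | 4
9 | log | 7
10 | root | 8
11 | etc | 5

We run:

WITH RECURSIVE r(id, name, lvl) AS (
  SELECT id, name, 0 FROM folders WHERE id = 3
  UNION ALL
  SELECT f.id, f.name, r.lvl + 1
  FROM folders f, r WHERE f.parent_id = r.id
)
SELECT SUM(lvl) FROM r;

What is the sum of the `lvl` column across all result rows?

Base: id=3 (bin) at lvl 0.
Iteration 1: rows with parent_id in {3} -> media (id 5, lvl 1), share (id 6, lvl 1).
Iteration 2: rows with parent_id in {5,6} -> etc (id 11, lvl 2).
Iteration 3: no rows with parent_id in {11}; recursion stops.
SUM(lvl) = 0 + 1 + 1 + 2 = 4.

4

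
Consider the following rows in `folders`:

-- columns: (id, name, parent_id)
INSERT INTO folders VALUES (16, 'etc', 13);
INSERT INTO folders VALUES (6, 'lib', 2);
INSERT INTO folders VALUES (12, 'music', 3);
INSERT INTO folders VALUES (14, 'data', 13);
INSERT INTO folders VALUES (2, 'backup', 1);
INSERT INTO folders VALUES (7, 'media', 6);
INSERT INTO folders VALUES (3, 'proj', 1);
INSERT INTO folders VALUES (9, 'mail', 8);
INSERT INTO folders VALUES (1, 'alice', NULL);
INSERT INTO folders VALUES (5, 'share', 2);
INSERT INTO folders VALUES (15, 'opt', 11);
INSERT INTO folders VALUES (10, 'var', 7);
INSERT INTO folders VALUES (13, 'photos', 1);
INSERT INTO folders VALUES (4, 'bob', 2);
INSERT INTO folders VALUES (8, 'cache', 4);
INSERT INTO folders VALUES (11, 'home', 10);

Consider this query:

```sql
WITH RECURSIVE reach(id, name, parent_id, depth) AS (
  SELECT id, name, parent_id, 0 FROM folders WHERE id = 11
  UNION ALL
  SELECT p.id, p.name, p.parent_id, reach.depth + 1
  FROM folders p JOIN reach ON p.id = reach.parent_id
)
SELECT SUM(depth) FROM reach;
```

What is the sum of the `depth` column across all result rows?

15

Base: id=11 (home), parent_id=10, depth 0.
Iteration 1: join on id=10 -> var (id 10, parent_id=7, depth 1).
Iteration 2: join on id=7 -> media (id 7, parent_id=6, depth 2).
Iteration 3: join on id=6 -> lib (id 6, parent_id=2, depth 3).
Iteration 4: join on id=2 -> backup (id 2, parent_id=1, depth 4).
Iteration 5: join on id=1 -> alice (id 1, parent_id=NULL, depth 5).
Iteration 6: parent_id is NULL; no match; recursion stops.
SUM(depth) = 0 + 1 + 2 + 3 + 4 + 5 = 15.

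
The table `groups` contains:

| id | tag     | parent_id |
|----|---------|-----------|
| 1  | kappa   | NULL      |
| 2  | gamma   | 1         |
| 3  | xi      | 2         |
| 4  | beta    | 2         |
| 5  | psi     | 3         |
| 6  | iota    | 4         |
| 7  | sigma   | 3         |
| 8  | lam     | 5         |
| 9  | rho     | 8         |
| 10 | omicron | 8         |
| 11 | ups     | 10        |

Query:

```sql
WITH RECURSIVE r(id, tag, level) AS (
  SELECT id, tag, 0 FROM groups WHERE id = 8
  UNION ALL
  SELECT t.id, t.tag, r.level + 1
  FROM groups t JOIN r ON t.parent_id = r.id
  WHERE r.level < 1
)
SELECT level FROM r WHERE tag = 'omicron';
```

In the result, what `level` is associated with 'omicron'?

Base: id=8 (lam) at level 0.
Iteration 1: rows with parent_id in {8} -> rho (id 9, level 1), omicron (id 10, level 1).
Iteration 2: level < 1 fails for all current rows; recursion stops.

1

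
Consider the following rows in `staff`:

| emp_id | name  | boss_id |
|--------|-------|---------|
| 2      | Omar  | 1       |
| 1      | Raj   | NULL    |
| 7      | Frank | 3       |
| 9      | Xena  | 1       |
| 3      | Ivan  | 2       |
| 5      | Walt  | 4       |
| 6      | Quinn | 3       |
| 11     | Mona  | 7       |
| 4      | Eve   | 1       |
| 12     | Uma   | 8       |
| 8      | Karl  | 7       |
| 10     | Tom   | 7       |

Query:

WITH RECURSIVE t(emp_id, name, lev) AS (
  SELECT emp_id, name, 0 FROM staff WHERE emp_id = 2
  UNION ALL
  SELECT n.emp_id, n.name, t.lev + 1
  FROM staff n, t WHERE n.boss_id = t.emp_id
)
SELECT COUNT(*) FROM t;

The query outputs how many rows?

8

Base: emp_id=2 (Omar) at lev 0.
Iteration 1: rows with boss_id in {2} -> Ivan (id 3, lev 1).
Iteration 2: rows with boss_id in {3} -> Quinn (id 6, lev 2), Frank (id 7, lev 2).
Iteration 3: rows with boss_id in {6,7} -> Karl (id 8, lev 3), Tom (id 10, lev 3), Mona (id 11, lev 3).
Iteration 4: rows with boss_id in {8,10,11} -> Uma (id 12, lev 4).
Iteration 5: no rows with boss_id in {12}; recursion stops.
Total rows emitted: 8.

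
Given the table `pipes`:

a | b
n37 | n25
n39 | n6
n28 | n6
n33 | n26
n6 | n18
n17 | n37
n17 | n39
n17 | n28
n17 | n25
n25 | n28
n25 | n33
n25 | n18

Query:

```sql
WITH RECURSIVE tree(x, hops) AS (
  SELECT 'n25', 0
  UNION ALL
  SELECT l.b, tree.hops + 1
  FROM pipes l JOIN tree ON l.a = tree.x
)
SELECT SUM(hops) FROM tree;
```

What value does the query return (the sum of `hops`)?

10

Base: (n25, hops=0).
Iteration 1: edges from {n25} -> (n18, hops=1), (n28, hops=1), (n33, hops=1).
Iteration 2: edges from {n18,n28,n33} -> (n26, hops=2), (n6, hops=2).
Iteration 3: edges from {n26,n6} -> (n18, hops=3).
Iteration 4: no outgoing edges from {n18}; recursion stops.
SUM(hops) = 0 + 1 + 1 + 1 + 2 + 2 + 3 = 10.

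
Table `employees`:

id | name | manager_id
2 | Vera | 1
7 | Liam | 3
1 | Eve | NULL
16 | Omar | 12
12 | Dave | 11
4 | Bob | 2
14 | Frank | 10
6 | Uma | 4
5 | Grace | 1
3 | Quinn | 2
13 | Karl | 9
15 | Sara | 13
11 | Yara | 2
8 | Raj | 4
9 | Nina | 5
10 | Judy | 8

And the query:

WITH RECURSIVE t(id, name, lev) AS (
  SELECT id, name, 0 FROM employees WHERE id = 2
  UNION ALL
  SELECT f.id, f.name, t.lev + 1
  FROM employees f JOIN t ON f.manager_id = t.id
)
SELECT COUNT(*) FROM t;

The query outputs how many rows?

Base: id=2 (Vera) at lev 0.
Iteration 1: rows with manager_id in {2} -> Quinn (id 3, lev 1), Bob (id 4, lev 1), Yara (id 11, lev 1).
Iteration 2: rows with manager_id in {3,4,11} -> Uma (id 6, lev 2), Liam (id 7, lev 2), Raj (id 8, lev 2), Dave (id 12, lev 2).
Iteration 3: rows with manager_id in {6,7,8,12} -> Judy (id 10, lev 3), Omar (id 16, lev 3).
Iteration 4: rows with manager_id in {10,16} -> Frank (id 14, lev 4).
Iteration 5: no rows with manager_id in {14}; recursion stops.
Total rows emitted: 11.

11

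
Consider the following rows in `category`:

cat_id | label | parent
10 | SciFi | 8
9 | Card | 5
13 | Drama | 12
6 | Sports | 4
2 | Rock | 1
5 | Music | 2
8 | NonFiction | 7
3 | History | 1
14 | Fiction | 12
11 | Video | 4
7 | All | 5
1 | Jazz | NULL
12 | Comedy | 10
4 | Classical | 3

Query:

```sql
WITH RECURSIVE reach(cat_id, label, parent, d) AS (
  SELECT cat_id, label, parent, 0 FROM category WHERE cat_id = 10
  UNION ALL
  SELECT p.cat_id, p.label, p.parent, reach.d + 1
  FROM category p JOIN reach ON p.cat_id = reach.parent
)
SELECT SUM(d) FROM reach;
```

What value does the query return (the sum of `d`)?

15

Base: cat_id=10 (SciFi), parent=8, d 0.
Iteration 1: join on cat_id=8 -> NonFiction (id 8, parent=7, d 1).
Iteration 2: join on cat_id=7 -> All (id 7, parent=5, d 2).
Iteration 3: join on cat_id=5 -> Music (id 5, parent=2, d 3).
Iteration 4: join on cat_id=2 -> Rock (id 2, parent=1, d 4).
Iteration 5: join on cat_id=1 -> Jazz (id 1, parent=NULL, d 5).
Iteration 6: parent is NULL; no match; recursion stops.
SUM(d) = 0 + 1 + 2 + 3 + 4 + 5 = 15.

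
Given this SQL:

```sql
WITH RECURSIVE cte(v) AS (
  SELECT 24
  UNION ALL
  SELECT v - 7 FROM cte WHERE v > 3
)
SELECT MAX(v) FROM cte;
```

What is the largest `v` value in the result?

Base: v=24.
Iteration 1: 24 > 3 holds -> v = 24 - 7 = 17.
Iteration 2: 17 > 3 holds -> v = 17 - 7 = 10.
Iteration 3: 10 > 3 holds -> v = 10 - 7 = 3.
Iteration 4: 3 > 3 fails; recursion stops.
v values: 24, 17, 10, 3; the maximum is 24.

24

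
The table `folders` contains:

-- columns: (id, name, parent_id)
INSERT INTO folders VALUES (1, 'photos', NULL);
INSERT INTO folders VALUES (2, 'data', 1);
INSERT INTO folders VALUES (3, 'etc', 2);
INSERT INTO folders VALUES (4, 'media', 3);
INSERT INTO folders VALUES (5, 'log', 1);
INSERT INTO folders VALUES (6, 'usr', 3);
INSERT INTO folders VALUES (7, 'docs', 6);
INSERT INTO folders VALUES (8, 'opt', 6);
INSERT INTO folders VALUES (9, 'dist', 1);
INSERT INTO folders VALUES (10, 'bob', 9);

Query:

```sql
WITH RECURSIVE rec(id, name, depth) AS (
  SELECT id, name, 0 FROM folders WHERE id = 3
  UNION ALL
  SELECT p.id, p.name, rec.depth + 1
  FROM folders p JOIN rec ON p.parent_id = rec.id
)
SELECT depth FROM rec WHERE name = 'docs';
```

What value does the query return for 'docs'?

Base: id=3 (etc) at depth 0.
Iteration 1: rows with parent_id in {3} -> media (id 4, depth 1), usr (id 6, depth 1).
Iteration 2: rows with parent_id in {4,6} -> docs (id 7, depth 2), opt (id 8, depth 2).
Iteration 3: no rows with parent_id in {7,8}; recursion stops.

2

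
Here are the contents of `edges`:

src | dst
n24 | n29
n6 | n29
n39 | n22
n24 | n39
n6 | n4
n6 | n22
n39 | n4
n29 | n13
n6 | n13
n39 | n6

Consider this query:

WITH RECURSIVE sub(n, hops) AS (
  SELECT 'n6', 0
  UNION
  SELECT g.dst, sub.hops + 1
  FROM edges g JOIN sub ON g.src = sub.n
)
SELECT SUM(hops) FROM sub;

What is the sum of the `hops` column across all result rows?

6

Base: (n6, hops=0).
Iteration 1: edges from {n6} -> (n13, hops=1), (n22, hops=1), (n29, hops=1), (n4, hops=1).
Iteration 2: edges from {n13,n22,n29,n4} -> (n13, hops=2).
Iteration 3: no outgoing edges from {n13}; recursion stops.
SUM(hops) = 0 + 1 + 1 + 1 + 1 + 2 = 6.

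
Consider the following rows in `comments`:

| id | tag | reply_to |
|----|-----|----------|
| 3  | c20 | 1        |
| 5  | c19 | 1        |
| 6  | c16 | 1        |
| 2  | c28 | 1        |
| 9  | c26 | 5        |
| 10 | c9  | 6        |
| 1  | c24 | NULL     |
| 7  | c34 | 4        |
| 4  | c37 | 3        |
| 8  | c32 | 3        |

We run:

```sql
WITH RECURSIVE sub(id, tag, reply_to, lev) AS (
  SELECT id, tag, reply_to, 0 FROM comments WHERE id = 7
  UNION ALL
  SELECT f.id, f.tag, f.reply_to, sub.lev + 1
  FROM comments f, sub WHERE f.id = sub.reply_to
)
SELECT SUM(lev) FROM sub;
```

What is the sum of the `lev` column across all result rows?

6

Base: id=7 (c34), reply_to=4, lev 0.
Iteration 1: join on id=4 -> c37 (id 4, reply_to=3, lev 1).
Iteration 2: join on id=3 -> c20 (id 3, reply_to=1, lev 2).
Iteration 3: join on id=1 -> c24 (id 1, reply_to=NULL, lev 3).
Iteration 4: reply_to is NULL; no match; recursion stops.
SUM(lev) = 0 + 1 + 2 + 3 = 6.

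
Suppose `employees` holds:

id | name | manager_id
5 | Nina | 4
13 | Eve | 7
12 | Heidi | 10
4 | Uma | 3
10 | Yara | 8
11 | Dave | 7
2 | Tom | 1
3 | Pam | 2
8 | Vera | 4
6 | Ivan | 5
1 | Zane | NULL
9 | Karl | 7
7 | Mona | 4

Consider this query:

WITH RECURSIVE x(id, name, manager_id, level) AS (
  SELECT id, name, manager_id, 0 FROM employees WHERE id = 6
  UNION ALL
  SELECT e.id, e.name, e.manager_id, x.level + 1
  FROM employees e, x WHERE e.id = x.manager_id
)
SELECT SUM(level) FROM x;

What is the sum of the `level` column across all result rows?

15

Base: id=6 (Ivan), manager_id=5, level 0.
Iteration 1: join on id=5 -> Nina (id 5, manager_id=4, level 1).
Iteration 2: join on id=4 -> Uma (id 4, manager_id=3, level 2).
Iteration 3: join on id=3 -> Pam (id 3, manager_id=2, level 3).
Iteration 4: join on id=2 -> Tom (id 2, manager_id=1, level 4).
Iteration 5: join on id=1 -> Zane (id 1, manager_id=NULL, level 5).
Iteration 6: manager_id is NULL; no match; recursion stops.
SUM(level) = 0 + 1 + 2 + 3 + 4 + 5 = 15.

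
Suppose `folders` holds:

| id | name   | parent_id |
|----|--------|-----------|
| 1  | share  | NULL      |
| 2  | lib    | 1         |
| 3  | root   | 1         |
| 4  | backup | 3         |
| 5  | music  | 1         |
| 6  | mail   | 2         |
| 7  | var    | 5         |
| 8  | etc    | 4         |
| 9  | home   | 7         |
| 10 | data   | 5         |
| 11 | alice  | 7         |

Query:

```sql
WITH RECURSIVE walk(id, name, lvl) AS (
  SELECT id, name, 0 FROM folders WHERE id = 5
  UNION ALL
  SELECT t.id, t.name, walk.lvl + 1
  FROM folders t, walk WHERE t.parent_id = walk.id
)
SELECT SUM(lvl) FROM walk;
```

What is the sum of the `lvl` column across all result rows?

6

Base: id=5 (music) at lvl 0.
Iteration 1: rows with parent_id in {5} -> var (id 7, lvl 1), data (id 10, lvl 1).
Iteration 2: rows with parent_id in {7,10} -> home (id 9, lvl 2), alice (id 11, lvl 2).
Iteration 3: no rows with parent_id in {9,11}; recursion stops.
SUM(lvl) = 0 + 1 + 1 + 2 + 2 = 6.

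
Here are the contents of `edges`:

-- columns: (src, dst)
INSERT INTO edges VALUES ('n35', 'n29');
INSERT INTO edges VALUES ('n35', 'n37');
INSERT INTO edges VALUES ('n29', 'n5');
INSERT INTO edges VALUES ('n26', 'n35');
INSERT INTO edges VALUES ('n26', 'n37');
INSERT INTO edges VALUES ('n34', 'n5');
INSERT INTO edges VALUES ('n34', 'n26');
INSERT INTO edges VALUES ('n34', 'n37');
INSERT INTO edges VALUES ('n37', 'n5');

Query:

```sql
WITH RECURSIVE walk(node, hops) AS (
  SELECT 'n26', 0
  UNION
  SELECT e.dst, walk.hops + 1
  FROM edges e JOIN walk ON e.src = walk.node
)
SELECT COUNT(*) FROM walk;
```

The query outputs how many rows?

7

Base: (n26, hops=0).
Iteration 1: edges from {n26} -> (n35, hops=1), (n37, hops=1).
Iteration 2: edges from {n35,n37} -> (n29, hops=2), (n37, hops=2), (n5, hops=2).
Iteration 3: edges from {n29,n37,n5} -> (n5, hops=3). [UNION drops 1 duplicate row(s)]
Iteration 4: no outgoing edges from {n5}; recursion stops.
Total rows emitted: 7.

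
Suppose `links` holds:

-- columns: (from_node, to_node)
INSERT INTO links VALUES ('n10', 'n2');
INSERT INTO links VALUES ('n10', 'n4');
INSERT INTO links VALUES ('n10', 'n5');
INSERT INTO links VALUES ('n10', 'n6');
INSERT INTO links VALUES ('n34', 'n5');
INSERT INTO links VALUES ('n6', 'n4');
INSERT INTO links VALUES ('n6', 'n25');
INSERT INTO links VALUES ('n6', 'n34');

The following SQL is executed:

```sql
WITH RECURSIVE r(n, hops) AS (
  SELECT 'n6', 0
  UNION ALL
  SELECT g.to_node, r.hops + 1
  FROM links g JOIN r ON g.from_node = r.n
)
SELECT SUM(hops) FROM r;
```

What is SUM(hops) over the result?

Base: (n6, hops=0).
Iteration 1: edges from {n6} -> (n25, hops=1), (n34, hops=1), (n4, hops=1).
Iteration 2: edges from {n25,n34,n4} -> (n5, hops=2).
Iteration 3: no outgoing edges from {n5}; recursion stops.
SUM(hops) = 0 + 1 + 1 + 1 + 2 = 5.

5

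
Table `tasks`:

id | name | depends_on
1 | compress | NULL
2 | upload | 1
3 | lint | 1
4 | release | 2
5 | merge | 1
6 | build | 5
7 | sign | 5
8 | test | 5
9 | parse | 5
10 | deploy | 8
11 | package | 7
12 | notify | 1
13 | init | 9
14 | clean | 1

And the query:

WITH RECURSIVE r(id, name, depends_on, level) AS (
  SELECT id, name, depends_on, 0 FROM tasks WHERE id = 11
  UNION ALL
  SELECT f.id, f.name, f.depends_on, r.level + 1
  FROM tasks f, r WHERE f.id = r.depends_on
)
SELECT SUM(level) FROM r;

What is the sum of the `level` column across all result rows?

6

Base: id=11 (package), depends_on=7, level 0.
Iteration 1: join on id=7 -> sign (id 7, depends_on=5, level 1).
Iteration 2: join on id=5 -> merge (id 5, depends_on=1, level 2).
Iteration 3: join on id=1 -> compress (id 1, depends_on=NULL, level 3).
Iteration 4: depends_on is NULL; no match; recursion stops.
SUM(level) = 0 + 1 + 2 + 3 = 6.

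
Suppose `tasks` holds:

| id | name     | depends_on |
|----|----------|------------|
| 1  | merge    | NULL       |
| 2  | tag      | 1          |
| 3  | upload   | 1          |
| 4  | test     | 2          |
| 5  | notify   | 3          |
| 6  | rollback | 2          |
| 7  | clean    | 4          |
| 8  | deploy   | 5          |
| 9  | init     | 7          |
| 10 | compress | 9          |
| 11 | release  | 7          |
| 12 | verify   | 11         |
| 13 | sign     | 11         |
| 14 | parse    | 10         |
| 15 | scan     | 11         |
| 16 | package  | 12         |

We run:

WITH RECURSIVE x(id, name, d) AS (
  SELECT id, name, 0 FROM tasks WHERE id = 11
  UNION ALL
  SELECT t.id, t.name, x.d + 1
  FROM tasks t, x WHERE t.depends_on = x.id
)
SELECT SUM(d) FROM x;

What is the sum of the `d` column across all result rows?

Base: id=11 (release) at d 0.
Iteration 1: rows with depends_on in {11} -> verify (id 12, d 1), sign (id 13, d 1), scan (id 15, d 1).
Iteration 2: rows with depends_on in {12,13,15} -> package (id 16, d 2).
Iteration 3: no rows with depends_on in {16}; recursion stops.
SUM(d) = 0 + 1 + 1 + 1 + 2 = 5.

5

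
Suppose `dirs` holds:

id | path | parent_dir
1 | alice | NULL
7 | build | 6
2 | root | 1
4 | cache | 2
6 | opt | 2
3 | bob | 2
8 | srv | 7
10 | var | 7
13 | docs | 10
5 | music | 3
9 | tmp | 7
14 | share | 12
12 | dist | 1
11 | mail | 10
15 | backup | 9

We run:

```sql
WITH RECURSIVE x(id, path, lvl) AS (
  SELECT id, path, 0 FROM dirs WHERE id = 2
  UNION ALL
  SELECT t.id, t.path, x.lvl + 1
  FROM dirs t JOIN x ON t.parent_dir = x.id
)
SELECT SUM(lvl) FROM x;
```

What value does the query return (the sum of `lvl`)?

28

Base: id=2 (root) at lvl 0.
Iteration 1: rows with parent_dir in {2} -> bob (id 3, lvl 1), cache (id 4, lvl 1), opt (id 6, lvl 1).
Iteration 2: rows with parent_dir in {3,4,6} -> music (id 5, lvl 2), build (id 7, lvl 2).
Iteration 3: rows with parent_dir in {5,7} -> srv (id 8, lvl 3), tmp (id 9, lvl 3), var (id 10, lvl 3).
Iteration 4: rows with parent_dir in {8,9,10} -> mail (id 11, lvl 4), docs (id 13, lvl 4), backup (id 15, lvl 4).
Iteration 5: no rows with parent_dir in {11,13,15}; recursion stops.
SUM(lvl) = 0 + 1 + 1 + 1 + 2 + 2 + 3 + 3 + 3 + 4 + 4 + 4 = 28.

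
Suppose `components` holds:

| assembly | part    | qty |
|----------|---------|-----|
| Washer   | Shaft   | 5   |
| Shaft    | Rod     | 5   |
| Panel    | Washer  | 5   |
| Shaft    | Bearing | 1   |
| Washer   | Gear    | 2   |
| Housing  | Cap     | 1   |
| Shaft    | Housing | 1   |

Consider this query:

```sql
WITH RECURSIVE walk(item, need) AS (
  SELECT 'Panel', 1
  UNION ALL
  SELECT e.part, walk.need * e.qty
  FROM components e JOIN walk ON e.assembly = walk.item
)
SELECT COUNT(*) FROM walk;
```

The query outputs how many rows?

Base: (Panel, need=1).
Iteration 1: components of {Panel} -> Washer = 1*5 = 5.
Iteration 2: components of {Washer} -> Gear = 5*2 = 10, Shaft = 5*5 = 25.
Iteration 3: components of {Gear,Shaft} -> Bearing = 25*1 = 25, Housing = 25*1 = 25, Rod = 25*5 = 125.
Iteration 4: components of {Bearing,Housing,Rod} -> Cap = 25*1 = 25.
Iteration 5: no further components; recursion stops.
Total rows emitted: 8.

8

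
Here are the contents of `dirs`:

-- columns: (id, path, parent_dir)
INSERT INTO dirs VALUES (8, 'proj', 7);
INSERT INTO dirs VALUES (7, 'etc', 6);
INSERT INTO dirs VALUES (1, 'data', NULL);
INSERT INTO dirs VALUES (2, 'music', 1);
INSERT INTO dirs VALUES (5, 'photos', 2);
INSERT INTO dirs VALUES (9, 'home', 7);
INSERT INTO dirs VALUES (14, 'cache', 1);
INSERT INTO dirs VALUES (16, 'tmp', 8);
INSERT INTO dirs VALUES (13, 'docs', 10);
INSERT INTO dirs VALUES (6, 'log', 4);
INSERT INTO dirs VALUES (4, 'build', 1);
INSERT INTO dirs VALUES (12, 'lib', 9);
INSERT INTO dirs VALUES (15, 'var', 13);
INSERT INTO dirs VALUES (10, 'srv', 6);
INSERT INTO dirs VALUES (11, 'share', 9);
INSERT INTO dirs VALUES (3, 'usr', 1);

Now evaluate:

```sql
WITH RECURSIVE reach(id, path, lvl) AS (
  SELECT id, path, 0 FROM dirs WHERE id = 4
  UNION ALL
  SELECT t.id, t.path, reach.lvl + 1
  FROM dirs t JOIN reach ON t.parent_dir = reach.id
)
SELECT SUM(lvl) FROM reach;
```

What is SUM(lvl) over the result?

Base: id=4 (build) at lvl 0.
Iteration 1: rows with parent_dir in {4} -> log (id 6, lvl 1).
Iteration 2: rows with parent_dir in {6} -> etc (id 7, lvl 2), srv (id 10, lvl 2).
Iteration 3: rows with parent_dir in {7,10} -> proj (id 8, lvl 3), home (id 9, lvl 3), docs (id 13, lvl 3).
Iteration 4: rows with parent_dir in {8,9,13} -> share (id 11, lvl 4), lib (id 12, lvl 4), var (id 15, lvl 4), tmp (id 16, lvl 4).
Iteration 5: no rows with parent_dir in {11,12,15,16}; recursion stops.
SUM(lvl) = 0 + 1 + 2 + 2 + 3 + 3 + 3 + 4 + 4 + 4 + 4 = 30.

30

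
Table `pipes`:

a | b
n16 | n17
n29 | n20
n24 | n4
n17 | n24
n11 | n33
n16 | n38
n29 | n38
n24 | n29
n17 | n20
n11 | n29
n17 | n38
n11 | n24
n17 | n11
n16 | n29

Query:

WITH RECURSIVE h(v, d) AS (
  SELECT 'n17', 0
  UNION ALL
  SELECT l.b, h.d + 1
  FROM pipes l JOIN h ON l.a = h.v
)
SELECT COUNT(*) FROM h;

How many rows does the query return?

Base: (n17, d=0).
Iteration 1: edges from {n17} -> (n11, d=1), (n20, d=1), (n24, d=1), (n38, d=1).
Iteration 2: edges from {n11,n20,n24,n38} -> (n24, d=2), (n29, d=2) x2, (n33, d=2), (n4, d=2). [UNION ALL keeps all 5 new rows, including repeats]
Iteration 3: edges from {n24,n29,n33,n4} -> (n20, d=3) x2, (n29, d=3), (n38, d=3) x2, (n4, d=3). [UNION ALL keeps all 6 new rows, including repeats]
Iteration 4: edges from {n20,n29,n38,n4} -> (n20, d=4), (n38, d=4).
Iteration 5: no outgoing edges from {n20,n38}; recursion stops.
Total rows emitted: 18.

18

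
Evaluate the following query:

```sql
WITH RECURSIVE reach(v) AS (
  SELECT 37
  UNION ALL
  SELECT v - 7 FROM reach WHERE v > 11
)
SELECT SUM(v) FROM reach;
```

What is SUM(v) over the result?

Base: v=37.
Iteration 1: 37 > 11 holds -> v = 37 - 7 = 30.
Iteration 2: 30 > 11 holds -> v = 30 - 7 = 23.
Iteration 3: 23 > 11 holds -> v = 23 - 7 = 16.
Iteration 4: 16 > 11 holds -> v = 16 - 7 = 9.
Iteration 5: 9 > 11 fails; recursion stops.
SUM(v) = 37 + 30 + 23 + 16 + 9 = 115.

115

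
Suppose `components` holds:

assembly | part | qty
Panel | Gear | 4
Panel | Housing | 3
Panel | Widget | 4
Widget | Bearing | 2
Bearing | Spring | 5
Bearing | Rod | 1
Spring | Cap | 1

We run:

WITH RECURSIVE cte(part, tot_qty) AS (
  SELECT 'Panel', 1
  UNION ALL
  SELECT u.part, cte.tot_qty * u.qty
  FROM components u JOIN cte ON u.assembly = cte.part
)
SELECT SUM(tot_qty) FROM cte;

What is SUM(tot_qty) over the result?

108

Base: (Panel, tot_qty=1).
Iteration 1: components of {Panel} -> Gear = 1*4 = 4, Housing = 1*3 = 3, Widget = 1*4 = 4.
Iteration 2: components of {Gear,Housing,Widget} -> Bearing = 4*2 = 8.
Iteration 3: components of {Bearing} -> Rod = 8*1 = 8, Spring = 8*5 = 40.
Iteration 4: components of {Rod,Spring} -> Cap = 40*1 = 40.
Iteration 5: no further components; recursion stops.
SUM(tot_qty) = 1 + 4 + 3 + 4 + 8 + 40 + 8 + 40 = 108.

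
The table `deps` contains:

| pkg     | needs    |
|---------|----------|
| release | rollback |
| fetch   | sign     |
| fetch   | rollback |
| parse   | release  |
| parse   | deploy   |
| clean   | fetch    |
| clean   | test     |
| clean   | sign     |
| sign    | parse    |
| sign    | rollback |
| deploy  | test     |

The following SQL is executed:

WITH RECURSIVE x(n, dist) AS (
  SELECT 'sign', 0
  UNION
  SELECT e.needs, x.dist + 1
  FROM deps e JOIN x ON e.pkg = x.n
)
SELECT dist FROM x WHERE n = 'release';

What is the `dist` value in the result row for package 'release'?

2

Base: (sign, dist=0).
Iteration 1: edges from {sign} -> (parse, dist=1), (rollback, dist=1).
Iteration 2: edges from {parse,rollback} -> (deploy, dist=2), (release, dist=2).
Iteration 3: edges from {deploy,release} -> (rollback, dist=3), (test, dist=3).
Iteration 4: no outgoing edges from {rollback,test}; recursion stops.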